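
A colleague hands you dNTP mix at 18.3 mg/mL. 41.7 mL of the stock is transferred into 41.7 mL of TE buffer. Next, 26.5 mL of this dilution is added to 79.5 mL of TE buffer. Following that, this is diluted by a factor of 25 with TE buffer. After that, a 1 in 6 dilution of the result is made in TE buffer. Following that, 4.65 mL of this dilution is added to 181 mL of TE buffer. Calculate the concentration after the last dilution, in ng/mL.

Overall dilution factor = 2 × 4 × 25 × 6 × 39.92 = 4.79 × 10⁴.
18.3 mg/mL / 4.79 × 10⁴ = 3.82 × 10⁻⁴ mg/mL = 382 ng/mL.

382 ng/mL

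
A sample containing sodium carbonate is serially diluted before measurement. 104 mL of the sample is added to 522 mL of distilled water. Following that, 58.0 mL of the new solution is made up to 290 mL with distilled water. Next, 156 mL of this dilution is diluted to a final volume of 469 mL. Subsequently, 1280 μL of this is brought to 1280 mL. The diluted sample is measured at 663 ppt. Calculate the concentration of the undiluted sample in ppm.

60.0 ppm

Overall dilution factor = 6.019 × 5 × 3.006 × 1000 = 9.05 × 10⁴.
Original = 663 ppt × 9.05 × 10⁴ = 6.00 × 10⁷ ppt = 60.0 ppm.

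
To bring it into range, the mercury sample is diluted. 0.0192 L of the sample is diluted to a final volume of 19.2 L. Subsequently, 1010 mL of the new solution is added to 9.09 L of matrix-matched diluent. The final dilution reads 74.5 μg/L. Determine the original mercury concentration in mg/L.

Overall dilution factor = 1000 × 10 = 1.00 × 10⁴.
Original = 74.5 μg/L × 1.00 × 10⁴ = 7.45 × 10⁵ μg/L = 745 mg/L.

745 mg/L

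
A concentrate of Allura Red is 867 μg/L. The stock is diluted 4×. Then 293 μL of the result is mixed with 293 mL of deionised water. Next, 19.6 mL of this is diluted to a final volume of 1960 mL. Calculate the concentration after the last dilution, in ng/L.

Overall dilution factor = 4 × 1001 × 100 = 4.00 × 10⁵.
867 μg/L / 4.00 × 10⁵ = 2.17 × 10⁻³ μg/L = 2.17 ng/L.

2.17 ng/L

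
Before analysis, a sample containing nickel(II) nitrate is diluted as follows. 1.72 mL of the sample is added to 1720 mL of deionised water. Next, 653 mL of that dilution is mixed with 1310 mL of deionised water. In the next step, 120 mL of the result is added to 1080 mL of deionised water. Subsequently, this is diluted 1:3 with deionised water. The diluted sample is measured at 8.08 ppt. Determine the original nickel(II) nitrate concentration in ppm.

Overall dilution factor = 1001 × 3.006 × 10 × 3 = 9.03 × 10⁴.
Original = 8.08 ppt × 9.03 × 10⁴ = 7.29 × 10⁵ ppt = 0.729 ppm.

0.729 ppm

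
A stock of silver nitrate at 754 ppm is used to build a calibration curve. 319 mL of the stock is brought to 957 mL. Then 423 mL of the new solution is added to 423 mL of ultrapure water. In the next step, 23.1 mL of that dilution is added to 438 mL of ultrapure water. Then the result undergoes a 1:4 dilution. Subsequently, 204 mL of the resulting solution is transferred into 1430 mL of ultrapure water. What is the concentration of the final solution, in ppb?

Overall dilution factor = 3 × 2 × 19.96 × 4 × 8.010 = 3837.
754 ppm / 3837 = 0.196 ppm = 196 ppb.

196 ppb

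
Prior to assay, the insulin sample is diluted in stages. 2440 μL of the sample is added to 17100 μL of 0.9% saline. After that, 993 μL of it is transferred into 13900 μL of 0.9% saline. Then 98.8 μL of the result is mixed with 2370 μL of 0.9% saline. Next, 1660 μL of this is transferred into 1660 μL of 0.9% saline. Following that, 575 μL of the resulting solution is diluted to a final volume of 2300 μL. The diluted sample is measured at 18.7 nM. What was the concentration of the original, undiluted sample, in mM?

0.449 mM

Overall dilution factor = 8.008 × 15.00 × 24.99 × 2 × 4 = 2.40 × 10⁴.
Original = 18.7 nM × 2.40 × 10⁴ = 4.49 × 10⁵ nM = 0.449 mM.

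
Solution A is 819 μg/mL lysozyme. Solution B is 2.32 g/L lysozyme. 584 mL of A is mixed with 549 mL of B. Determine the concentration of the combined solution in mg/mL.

C_B = 2.32 g/L = 2320 μg/mL.
C_mix = (C_A·V_A + C_B·V_B)/(V_A + V_B) = (819×584 + 2320×549) / 1133 = 1546 μg/mL = 1.55 mg/mL.

1.55 mg/mL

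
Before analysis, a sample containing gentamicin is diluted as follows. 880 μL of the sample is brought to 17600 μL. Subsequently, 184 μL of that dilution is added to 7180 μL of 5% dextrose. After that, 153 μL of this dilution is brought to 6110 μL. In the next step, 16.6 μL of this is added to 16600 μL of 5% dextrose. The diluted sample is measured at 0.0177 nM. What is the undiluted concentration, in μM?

Overall dilution factor = 20 × 40.02 × 39.93 × 1001 = 3.20 × 10⁷.
Original = 0.0177 nM × 3.20 × 10⁷ = 5.66 × 10⁵ nM = 566 μM.

566 μM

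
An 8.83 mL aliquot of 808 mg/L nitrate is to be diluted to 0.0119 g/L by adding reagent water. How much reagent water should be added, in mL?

591 mL

0.0119 g/L = 11.9 mg/L.
V₂ = C₁V₁/C₂ = 808 × 8.83 / 11.9 = 600 mL.
Diluent to add = V₂ − V₁ = 600 − 8.83 = 591 mL.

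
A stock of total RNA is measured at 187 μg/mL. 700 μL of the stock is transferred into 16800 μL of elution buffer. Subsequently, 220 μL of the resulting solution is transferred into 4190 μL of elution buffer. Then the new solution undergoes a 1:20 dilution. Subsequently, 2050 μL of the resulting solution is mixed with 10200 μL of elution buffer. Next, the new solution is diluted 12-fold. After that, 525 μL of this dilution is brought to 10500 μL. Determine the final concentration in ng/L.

13.0 ng/L

Overall dilution factor = 25 × 20.05 × 20 × 5.976 × 12 × 20 = 1.44 × 10⁷.
187 μg/mL / 1.44 × 10⁷ = 1.30 × 10⁻⁵ μg/mL = 13.0 ng/L.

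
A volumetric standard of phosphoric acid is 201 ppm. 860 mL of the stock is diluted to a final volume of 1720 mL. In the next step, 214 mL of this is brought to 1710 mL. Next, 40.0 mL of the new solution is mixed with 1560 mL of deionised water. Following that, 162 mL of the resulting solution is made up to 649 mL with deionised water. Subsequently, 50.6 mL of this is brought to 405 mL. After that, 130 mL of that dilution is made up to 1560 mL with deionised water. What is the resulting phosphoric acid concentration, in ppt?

Overall dilution factor = 2 × 7.991 × 40 × 4.006 × 8.004 × 12 = 2.46 × 10⁵.
201 ppm / 2.46 × 10⁵ = 8.17 × 10⁻⁴ ppm = 817 ppt.

817 ppt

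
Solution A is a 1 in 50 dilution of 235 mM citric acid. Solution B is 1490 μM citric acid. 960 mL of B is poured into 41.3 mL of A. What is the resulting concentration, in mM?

1.62 mM

C_A = 235 mM / 50 = 4.70 mM.
C_B = 1490 μM = 1.49 mM.
C_mix = (C_A·V_A + C_B·V_B)/(V_A + V_B) = (4.70×41.3 + 1.49×960) / 1001 = 1.62 mM.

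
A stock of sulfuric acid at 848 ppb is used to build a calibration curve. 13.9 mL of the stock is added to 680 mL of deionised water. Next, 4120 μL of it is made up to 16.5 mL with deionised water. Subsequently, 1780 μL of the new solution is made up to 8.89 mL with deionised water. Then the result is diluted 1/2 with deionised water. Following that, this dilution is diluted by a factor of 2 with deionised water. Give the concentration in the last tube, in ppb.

Overall dilution factor = 49.92 × 4.005 × 4.994 × 2 × 2 = 3994.
848 ppb / 3994 = 0.212 ppb.

0.212 ppb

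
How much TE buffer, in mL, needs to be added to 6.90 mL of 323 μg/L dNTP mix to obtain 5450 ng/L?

5450 ng/L = 5.45 μg/L.
V₂ = C₁V₁/C₂ = 323 × 6.90 / 5.45 = 409 mL.
Diluent to add = V₂ − V₁ = 409 − 6.90 = 402 mL.

402 mL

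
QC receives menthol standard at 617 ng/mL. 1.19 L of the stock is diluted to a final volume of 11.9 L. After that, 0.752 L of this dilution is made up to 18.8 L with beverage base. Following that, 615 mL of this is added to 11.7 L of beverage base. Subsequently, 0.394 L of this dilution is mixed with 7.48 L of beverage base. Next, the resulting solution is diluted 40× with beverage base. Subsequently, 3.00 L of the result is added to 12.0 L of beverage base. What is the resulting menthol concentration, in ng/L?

0.0308 ng/L

Overall dilution factor = 10 × 25 × 20.02 × 19.98 × 40 × 5 = 2.00 × 10⁷.
617 ng/mL / 2.00 × 10⁷ = 3.08 × 10⁻⁵ ng/mL = 0.0308 ng/L.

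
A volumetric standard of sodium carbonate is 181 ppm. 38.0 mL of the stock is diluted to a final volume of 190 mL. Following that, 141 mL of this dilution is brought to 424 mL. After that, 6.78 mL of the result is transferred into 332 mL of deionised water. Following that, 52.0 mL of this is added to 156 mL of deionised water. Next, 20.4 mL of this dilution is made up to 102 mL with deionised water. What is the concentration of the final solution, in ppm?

0.0120 ppm

Overall dilution factor = 5 × 3.007 × 49.97 × 4 × 5 = 1.50 × 10⁴.
181 ppm / 1.50 × 10⁴ = 0.0120 ppm.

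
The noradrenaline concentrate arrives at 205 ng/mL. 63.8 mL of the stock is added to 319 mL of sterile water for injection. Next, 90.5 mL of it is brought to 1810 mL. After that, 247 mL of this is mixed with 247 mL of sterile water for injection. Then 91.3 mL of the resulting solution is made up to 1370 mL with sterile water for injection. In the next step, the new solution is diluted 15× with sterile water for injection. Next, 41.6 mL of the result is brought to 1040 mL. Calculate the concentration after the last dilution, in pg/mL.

Overall dilution factor = 6 × 20 × 2 × 15.01 × 15 × 25 = 1.35 × 10⁶.
205 ng/mL / 1.35 × 10⁶ = 1.52 × 10⁻⁴ ng/mL = 0.152 pg/mL.

0.152 pg/mL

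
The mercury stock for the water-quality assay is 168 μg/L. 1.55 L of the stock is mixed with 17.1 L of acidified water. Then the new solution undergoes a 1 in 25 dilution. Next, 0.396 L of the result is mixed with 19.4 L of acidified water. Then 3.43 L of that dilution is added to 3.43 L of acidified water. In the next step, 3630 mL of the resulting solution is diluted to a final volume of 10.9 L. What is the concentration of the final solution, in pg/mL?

Overall dilution factor = 12.03 × 25 × 49.99 × 2 × 3.003 = 9.03 × 10⁴.
168 μg/L / 9.03 × 10⁴ = 1.86 × 10⁻³ μg/L = 1.86 pg/mL.

1.86 pg/mL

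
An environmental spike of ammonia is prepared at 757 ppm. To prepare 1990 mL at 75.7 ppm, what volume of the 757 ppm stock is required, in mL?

V₁ = C₂V₂/C₁ = 75.7 × 1990 / 757 = 199 mL.

199 mL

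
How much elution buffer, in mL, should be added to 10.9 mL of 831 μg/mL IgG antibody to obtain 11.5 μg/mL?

V₂ = C₁V₁/C₂ = 831 × 10.9 / 11.5 = 788 mL.
Diluent to add = V₂ − V₁ = 788 − 10.9 = 777 mL.

777 mL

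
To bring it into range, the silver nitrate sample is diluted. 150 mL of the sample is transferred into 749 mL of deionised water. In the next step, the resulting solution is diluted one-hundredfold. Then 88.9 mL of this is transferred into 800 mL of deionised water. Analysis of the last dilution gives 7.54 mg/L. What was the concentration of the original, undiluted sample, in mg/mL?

Overall dilution factor = 5.993 × 100 × 9.999 = 5993.
Original = 7.54 mg/L × 5993 = 4.52 × 10⁴ mg/L = 45.2 mg/mL.

45.2 mg/mL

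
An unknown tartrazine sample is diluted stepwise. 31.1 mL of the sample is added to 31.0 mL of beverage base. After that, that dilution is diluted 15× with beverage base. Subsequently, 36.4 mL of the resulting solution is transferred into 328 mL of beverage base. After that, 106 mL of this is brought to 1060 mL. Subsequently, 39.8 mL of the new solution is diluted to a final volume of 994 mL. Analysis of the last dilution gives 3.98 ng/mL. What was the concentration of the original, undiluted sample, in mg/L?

Overall dilution factor = 1.997 × 15 × 10.01 × 10 × 24.97 = 7.49 × 10⁴.
Original = 3.98 ng/mL × 7.49 × 10⁴ = 2.98 × 10⁵ ng/mL = 298 mg/L.

298 mg/L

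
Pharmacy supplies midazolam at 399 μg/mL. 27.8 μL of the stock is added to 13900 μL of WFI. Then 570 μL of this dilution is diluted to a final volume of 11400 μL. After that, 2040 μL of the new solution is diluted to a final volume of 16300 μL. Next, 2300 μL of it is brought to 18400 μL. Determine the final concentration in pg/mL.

623 pg/mL

Overall dilution factor = 501 × 20 × 7.990 × 8 = 6.40 × 10⁵.
399 μg/mL / 6.40 × 10⁵ = 6.23 × 10⁻⁴ μg/mL = 623 pg/mL.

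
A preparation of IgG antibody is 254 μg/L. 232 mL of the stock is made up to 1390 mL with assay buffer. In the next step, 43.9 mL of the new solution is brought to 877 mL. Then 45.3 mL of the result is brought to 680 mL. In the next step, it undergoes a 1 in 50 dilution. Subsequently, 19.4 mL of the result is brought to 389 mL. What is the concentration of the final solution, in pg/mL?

0.141 pg/mL

Overall dilution factor = 5.991 × 19.98 × 15.01 × 50 × 20.05 = 1.80 × 10⁶.
254 μg/L / 1.80 × 10⁶ = 1.41 × 10⁻⁴ μg/L = 0.141 pg/mL.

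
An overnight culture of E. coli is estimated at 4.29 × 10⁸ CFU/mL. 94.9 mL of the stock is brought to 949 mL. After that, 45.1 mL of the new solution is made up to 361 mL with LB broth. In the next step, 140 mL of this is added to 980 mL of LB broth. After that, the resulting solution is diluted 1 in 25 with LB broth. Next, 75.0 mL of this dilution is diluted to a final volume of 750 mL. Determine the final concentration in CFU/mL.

Overall dilution factor = 10 × 8.004 × 8 × 25 × 10 = 1.60 × 10⁵.
4.29 × 10⁸ CFU/mL / 1.60 × 10⁵ = 2680 CFU/mL.

2680 CFU/mL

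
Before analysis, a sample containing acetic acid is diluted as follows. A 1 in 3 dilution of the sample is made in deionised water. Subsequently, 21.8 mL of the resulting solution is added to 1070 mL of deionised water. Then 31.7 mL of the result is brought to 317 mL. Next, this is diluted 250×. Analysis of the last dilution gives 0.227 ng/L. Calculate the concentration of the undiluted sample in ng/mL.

Overall dilution factor = 3 × 50.08 × 10 × 250 = 3.76 × 10⁵.
Original = 0.227 ng/L × 3.76 × 10⁵ = 8.53 × 10⁴ ng/L = 85.3 ng/mL.

85.3 ng/mL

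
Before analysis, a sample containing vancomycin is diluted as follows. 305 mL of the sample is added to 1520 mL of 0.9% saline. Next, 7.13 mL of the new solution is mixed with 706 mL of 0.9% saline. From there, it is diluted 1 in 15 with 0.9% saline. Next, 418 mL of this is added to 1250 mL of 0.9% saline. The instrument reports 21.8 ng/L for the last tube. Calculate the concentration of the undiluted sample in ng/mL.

Overall dilution factor = 5.984 × 100.0 × 15 × 3.990 = 3.58 × 10⁴.
Original = 21.8 ng/L × 3.58 × 10⁴ = 7.81 × 10⁵ ng/L = 781 ng/mL.

781 ng/mL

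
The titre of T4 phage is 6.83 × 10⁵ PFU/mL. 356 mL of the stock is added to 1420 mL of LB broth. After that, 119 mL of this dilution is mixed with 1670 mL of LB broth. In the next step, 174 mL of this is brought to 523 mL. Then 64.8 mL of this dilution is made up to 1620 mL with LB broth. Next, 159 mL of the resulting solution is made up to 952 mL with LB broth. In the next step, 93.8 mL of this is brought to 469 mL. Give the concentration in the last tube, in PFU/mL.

Overall dilution factor = 4.989 × 15.03 × 3.006 × 25 × 5.987 × 5 = 1.69 × 10⁵.
6.83 × 10⁵ PFU/mL / 1.69 × 10⁵ = 4.05 PFU/mL.

4.05 PFU/mL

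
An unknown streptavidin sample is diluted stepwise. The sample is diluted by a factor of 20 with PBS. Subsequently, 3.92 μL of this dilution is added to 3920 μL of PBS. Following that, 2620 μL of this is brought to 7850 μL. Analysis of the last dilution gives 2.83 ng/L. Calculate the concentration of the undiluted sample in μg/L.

Overall dilution factor = 20 × 1001 × 2.996 = 6.00 × 10⁴.
Original = 2.83 ng/L × 6.00 × 10⁴ = 1.70 × 10⁵ ng/L = 170 μg/L.

170 μg/L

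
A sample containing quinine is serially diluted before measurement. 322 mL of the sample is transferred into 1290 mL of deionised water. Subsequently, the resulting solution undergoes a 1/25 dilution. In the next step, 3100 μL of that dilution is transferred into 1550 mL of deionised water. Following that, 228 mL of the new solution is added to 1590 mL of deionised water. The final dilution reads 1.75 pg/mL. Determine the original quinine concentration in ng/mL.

Overall dilution factor = 5.006 × 25 × 501 × 7.974 = 5.00 × 10⁵.
Original = 1.75 pg/mL × 5.00 × 10⁵ = 8.75 × 10⁵ pg/mL = 875 ng/mL.

875 ng/mL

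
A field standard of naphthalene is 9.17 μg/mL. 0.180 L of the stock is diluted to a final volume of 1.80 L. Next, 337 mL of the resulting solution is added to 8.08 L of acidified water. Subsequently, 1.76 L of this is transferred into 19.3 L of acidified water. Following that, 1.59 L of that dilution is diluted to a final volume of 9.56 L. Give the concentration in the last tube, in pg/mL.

510 pg/mL

Overall dilution factor = 10 × 24.98 × 11.97 × 6.013 = 1.80 × 10⁴.
9.17 μg/mL / 1.80 × 10⁴ = 5.10 × 10⁻⁴ μg/mL = 510 pg/mL.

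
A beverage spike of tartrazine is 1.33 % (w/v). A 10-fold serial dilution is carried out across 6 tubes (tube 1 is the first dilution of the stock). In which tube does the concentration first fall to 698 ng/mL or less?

Tube n has concentration 1.33 % (w/v) / 10ⁿ.
Need 10ⁿ ≥ 1.33 % (w/v) / 698 ng/mL = 1.91 × 10⁴, so n ≥ 4.28.
First such tube: n = 5.

tube 5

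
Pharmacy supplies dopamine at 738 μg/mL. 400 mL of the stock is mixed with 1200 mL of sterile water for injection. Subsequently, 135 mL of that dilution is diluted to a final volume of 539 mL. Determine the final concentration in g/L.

Overall dilution factor = 4 × 3.993 = 16.0.
738 μg/mL / 16.0 = 46.2 μg/mL = 0.0462 g/L.

0.0462 g/L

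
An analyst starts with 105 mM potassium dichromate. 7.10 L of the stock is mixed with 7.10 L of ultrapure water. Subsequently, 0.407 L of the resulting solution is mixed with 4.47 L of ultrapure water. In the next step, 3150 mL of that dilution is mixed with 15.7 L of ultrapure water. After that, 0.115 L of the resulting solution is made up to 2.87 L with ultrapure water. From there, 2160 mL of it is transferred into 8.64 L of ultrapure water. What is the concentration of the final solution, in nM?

Overall dilution factor = 2 × 11.98 × 5.984 × 24.96 × 5 = 1.79 × 10⁴.
105 mM / 1.79 × 10⁴ = 5.87 × 10⁻³ mM = 5870 nM.

5870 nM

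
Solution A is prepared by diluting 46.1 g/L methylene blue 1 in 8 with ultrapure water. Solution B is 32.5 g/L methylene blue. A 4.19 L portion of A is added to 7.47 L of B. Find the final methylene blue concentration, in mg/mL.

22.9 mg/mL

C_A = 46.1 g/L / 8 = 5.76 g/L.
C_mix = (C_A·V_A + C_B·V_B)/(V_A + V_B) = (5.76×4.19 + 32.5×7.47) / 11.66 = 22.9 g/L = 22.9 mg/mL.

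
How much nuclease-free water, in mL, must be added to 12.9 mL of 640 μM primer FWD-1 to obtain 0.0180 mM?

0.0180 mM = 18.0 μM.
V₂ = C₁V₁/C₂ = 640 × 12.9 / 18.0 = 459 mL.
Diluent to add = V₂ − V₁ = 459 − 12.9 = 446 mL.

446 mL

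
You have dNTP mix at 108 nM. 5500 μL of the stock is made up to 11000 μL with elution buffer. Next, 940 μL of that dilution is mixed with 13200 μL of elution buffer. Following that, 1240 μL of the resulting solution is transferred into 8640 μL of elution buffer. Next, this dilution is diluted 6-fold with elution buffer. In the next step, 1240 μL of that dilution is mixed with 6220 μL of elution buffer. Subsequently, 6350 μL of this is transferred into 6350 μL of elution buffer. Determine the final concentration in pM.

Overall dilution factor = 2 × 15.04 × 7.968 × 6 × 6.016 × 2 = 1.73 × 10⁴.
108 nM / 1.73 × 10⁴ = 6.24 × 10⁻³ nM = 6.24 pM.

6.24 pM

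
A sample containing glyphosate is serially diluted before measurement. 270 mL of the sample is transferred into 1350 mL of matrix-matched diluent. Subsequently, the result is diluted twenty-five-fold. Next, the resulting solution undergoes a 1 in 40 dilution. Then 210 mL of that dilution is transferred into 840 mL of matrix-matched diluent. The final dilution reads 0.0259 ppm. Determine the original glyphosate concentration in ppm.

777 ppm

Overall dilution factor = 6 × 25 × 40 × 5 = 3.00 × 10⁴.
Original = 0.0259 ppm × 3.00 × 10⁴ = 777 ppm.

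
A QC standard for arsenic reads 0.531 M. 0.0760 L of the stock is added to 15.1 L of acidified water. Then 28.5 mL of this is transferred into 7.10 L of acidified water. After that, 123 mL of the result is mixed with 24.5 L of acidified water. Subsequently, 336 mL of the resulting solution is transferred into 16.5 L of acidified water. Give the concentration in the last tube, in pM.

1060 pM

Overall dilution factor = 199.7 × 250.1 × 200.2 × 50.11 = 5.01 × 10⁸.
0.531 M / 5.01 × 10⁸ = 1.06 × 10⁻⁹ M = 1060 pM.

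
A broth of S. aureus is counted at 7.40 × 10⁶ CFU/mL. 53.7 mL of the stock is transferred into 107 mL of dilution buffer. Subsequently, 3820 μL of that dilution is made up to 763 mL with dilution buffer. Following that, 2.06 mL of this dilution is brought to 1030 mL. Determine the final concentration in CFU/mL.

24.8 CFU/mL

Overall dilution factor = 2.993 × 199.7 × 500 = 2.99 × 10⁵.
7.40 × 10⁶ CFU/mL / 2.99 × 10⁵ = 24.8 CFU/mL.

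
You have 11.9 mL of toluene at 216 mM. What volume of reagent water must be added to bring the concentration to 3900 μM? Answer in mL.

647 mL

3900 μM = 3.90 mM.
V₂ = C₁V₁/C₂ = 216 × 11.9 / 3.90 = 659 mL.
Diluent to add = V₂ − V₁ = 659 − 11.9 = 647 mL.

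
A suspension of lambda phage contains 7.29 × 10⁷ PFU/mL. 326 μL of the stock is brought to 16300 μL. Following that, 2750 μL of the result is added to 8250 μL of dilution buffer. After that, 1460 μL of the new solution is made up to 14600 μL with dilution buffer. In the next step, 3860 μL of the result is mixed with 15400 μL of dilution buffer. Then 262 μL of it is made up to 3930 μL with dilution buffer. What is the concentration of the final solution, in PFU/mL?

Overall dilution factor = 50 × 4 × 10 × 4.990 × 15 = 1.50 × 10⁵.
7.29 × 10⁷ PFU/mL / 1.50 × 10⁵ = 487 PFU/mL.

487 PFU/mL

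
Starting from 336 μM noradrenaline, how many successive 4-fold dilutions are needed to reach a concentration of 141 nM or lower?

Need 4ⁿ ≥ 2383, so n ≥ log(2383)/log(4) = 5.61.
Minimum whole steps: n = 6.

6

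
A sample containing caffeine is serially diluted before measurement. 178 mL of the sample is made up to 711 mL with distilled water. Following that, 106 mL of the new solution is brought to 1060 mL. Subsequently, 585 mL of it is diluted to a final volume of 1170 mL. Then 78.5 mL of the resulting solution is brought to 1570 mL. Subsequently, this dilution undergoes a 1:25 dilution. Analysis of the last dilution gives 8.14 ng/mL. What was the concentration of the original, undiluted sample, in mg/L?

Overall dilution factor = 3.994 × 10 × 2 × 20 × 25 = 3.99 × 10⁴.
Original = 8.14 ng/mL × 3.99 × 10⁴ = 3.25 × 10⁵ ng/mL = 325 mg/L.

325 mg/L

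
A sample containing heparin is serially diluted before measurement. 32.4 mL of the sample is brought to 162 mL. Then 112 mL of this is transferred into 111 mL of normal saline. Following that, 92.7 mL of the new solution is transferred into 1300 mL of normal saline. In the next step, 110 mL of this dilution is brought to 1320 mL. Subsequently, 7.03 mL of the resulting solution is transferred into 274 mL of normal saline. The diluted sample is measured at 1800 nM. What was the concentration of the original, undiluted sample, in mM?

129 mM

Overall dilution factor = 5 × 1.991 × 15.02 × 12 × 39.98 = 7.17 × 10⁴.
Original = 1800 nM × 7.17 × 10⁴ = 1.29 × 10⁸ nM = 129 mM.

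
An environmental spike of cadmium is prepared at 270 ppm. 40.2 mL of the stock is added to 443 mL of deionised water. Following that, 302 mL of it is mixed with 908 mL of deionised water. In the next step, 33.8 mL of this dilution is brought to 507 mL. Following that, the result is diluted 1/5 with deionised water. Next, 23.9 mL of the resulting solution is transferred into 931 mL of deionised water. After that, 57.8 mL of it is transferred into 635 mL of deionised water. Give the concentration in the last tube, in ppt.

Overall dilution factor = 12.02 × 4.007 × 15 × 5 × 39.95 × 11.99 = 1.73 × 10⁶.
270 ppm / 1.73 × 10⁶ = 1.56 × 10⁻⁴ ppm = 156 ppt.

156 ppt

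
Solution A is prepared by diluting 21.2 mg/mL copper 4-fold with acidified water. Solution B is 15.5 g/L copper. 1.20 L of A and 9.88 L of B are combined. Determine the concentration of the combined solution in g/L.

C_A = 21.2 mg/mL / 4 = 5.30 mg/mL.
C_B = 15.5 g/L = 15.5 mg/mL.
C_mix = (C_A·V_A + C_B·V_B)/(V_A + V_B) = (5.30×1.20 + 15.5×9.88) / 11.08 = 14.4 mg/mL = 14.4 g/L.

14.4 g/L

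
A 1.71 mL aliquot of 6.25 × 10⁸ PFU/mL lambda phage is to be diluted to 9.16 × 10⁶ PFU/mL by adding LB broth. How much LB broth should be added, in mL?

115 mL

V₂ = C₁V₁/C₂ = 6.25 × 10⁸ × 1.71 / 9.16 × 10⁶ = 117 mL.
Diluent to add = V₂ − V₁ = 117 − 1.71 = 115 mL.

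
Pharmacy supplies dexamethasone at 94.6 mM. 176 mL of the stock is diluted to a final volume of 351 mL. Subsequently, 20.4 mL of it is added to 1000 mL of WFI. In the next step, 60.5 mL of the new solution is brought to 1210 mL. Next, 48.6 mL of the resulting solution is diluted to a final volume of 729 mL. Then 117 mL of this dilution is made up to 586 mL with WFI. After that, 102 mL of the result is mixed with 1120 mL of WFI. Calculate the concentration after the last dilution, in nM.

52.7 nM

Overall dilution factor = 1.994 × 50.02 × 20 × 15 × 5.009 × 11.98 = 1.80 × 10⁶.
94.6 mM / 1.80 × 10⁶ = 5.27 × 10⁻⁵ mM = 52.7 nM.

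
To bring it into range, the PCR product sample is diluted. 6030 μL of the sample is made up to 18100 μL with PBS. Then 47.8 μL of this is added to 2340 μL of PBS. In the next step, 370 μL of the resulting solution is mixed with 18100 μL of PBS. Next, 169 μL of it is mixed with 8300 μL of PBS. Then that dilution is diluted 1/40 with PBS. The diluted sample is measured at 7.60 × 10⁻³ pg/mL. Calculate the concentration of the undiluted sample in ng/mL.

114 ng/mL

Overall dilution factor = 3.002 × 49.95 × 49.92 × 50.11 × 40 = 1.50 × 10⁷.
Original = 7.60 × 10⁻³ pg/mL × 1.50 × 10⁷ = 1.14 × 10⁵ pg/mL = 114 ng/mL.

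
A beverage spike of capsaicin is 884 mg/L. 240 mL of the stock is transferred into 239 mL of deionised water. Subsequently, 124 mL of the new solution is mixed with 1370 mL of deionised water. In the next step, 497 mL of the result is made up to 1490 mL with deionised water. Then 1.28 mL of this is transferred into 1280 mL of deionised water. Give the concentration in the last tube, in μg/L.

12.2 μg/L

Overall dilution factor = 1.996 × 12.05 × 2.998 × 1001 = 7.22 × 10⁴.
884 mg/L / 7.22 × 10⁴ = 0.0122 mg/L = 12.2 μg/L.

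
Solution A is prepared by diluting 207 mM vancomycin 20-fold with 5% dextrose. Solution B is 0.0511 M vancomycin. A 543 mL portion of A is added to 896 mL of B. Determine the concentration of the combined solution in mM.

C_A = 207 mM / 20 = 10.4 mM.
C_B = 0.0511 M = 51.1 mM.
C_mix = (C_A·V_A + C_B·V_B)/(V_A + V_B) = (10.4×543 + 51.1×896) / 1439 = 35.7 mM.

35.7 mM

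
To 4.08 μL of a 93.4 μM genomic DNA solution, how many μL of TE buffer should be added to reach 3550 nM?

3550 nM = 3.55 μM.
V₂ = C₁V₁/C₂ = 93.4 × 4.08 / 3.55 = 107 μL.
Diluent to add = V₂ − V₁ = 107 − 4.08 = 103 μL.

103 μL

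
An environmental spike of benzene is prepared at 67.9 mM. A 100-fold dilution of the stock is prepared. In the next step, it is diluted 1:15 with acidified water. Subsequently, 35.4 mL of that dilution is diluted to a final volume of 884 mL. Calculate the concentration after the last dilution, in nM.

1810 nM

Overall dilution factor = 100 × 15 × 24.97 = 3.75 × 10⁴.
67.9 mM / 3.75 × 10⁴ = 1.81 × 10⁻³ mM = 1810 nM.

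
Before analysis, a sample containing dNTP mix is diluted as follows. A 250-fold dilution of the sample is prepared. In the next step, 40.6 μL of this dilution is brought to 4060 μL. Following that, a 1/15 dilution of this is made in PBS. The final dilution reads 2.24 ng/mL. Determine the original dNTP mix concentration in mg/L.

840 mg/L

Overall dilution factor = 250 × 100 × 15 = 3.75 × 10⁵.
Original = 2.24 ng/mL × 3.75 × 10⁵ = 8.40 × 10⁵ ng/mL = 840 mg/L.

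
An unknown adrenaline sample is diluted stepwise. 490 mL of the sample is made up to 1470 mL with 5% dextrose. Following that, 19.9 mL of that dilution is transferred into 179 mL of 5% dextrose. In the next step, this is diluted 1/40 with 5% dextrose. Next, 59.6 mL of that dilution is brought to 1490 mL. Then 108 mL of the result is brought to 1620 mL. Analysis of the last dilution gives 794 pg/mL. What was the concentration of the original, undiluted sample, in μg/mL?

Overall dilution factor = 3 × 9.995 × 40 × 25 × 15 = 4.50 × 10⁵.
Original = 794 pg/mL × 4.50 × 10⁵ = 3.57 × 10⁸ pg/mL = 357 μg/mL.

357 μg/mL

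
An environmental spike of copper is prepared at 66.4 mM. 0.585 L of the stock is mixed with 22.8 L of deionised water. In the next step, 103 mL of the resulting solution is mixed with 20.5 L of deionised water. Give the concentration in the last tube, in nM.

8300 nM

Overall dilution factor = 39.97 × 200.0 = 7996.
66.4 mM / 7996 = 8.30 × 10⁻³ mM = 8300 nM.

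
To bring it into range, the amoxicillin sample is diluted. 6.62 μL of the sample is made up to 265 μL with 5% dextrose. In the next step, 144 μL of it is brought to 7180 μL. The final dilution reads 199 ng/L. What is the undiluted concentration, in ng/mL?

397 ng/mL

Overall dilution factor = 40.03 × 49.86 = 1996.
Original = 199 ng/L × 1996 = 3.97 × 10⁵ ng/L = 397 ng/mL.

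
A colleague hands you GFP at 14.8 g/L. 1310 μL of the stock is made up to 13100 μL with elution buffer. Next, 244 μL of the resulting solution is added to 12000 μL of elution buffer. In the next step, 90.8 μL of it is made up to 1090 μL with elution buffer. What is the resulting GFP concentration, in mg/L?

Overall dilution factor = 10 × 50.18 × 12.00 = 6024.
14.8 g/L / 6024 = 2.46 × 10⁻³ g/L = 2.46 mg/L.

2.46 mg/L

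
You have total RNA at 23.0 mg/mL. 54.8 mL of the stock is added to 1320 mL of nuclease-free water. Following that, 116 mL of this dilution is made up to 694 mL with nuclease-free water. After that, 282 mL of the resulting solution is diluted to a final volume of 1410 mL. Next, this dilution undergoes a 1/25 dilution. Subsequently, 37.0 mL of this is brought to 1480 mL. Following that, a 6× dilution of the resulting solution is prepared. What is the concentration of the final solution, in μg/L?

Overall dilution factor = 25.09 × 5.983 × 5 × 25 × 40 × 6 = 4.50 × 10⁶.
23.0 mg/mL / 4.50 × 10⁶ = 5.11 × 10⁻⁶ mg/mL = 5.11 μg/L.

5.11 μg/L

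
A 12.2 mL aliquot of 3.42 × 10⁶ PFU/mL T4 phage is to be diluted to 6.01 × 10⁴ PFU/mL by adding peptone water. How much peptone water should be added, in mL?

682 mL

V₂ = C₁V₁/C₂ = 3.42 × 10⁶ × 12.2 / 6.01 × 10⁴ = 694 mL.
Diluent to add = V₂ − V₁ = 694 − 12.2 = 682 mL.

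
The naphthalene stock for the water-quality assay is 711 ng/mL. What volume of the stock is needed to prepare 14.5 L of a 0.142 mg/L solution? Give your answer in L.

2.90 L

0.142 mg/L = 142 ng/mL.
V₁ = C₂V₂/C₁ = 142 × 14.5 / 711 = 2.90 L.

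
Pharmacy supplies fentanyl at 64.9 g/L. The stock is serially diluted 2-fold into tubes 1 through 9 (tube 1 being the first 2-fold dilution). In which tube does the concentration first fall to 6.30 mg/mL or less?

tube 4

Tube n has concentration 64.9 g/L / 2ⁿ.
Need 2ⁿ ≥ 64.9 g/L / 6.30 mg/mL = 10.3, so n ≥ 3.36.
First such tube: n = 4.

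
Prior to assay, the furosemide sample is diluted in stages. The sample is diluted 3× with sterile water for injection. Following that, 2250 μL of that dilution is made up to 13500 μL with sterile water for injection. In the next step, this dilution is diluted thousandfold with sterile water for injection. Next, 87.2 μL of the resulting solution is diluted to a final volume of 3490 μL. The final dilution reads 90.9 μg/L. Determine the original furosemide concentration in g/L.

65.5 g/L

Overall dilution factor = 3 × 6 × 1000 × 40.02 = 7.20 × 10⁵.
Original = 90.9 μg/L × 7.20 × 10⁵ = 6.55 × 10⁷ μg/L = 65.5 g/L.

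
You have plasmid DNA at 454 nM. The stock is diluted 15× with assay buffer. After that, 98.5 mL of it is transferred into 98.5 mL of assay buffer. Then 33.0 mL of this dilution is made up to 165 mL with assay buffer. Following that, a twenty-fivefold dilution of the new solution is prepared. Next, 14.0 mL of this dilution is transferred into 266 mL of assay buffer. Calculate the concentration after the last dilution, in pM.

6.05 pM

Overall dilution factor = 15 × 2 × 5 × 25 × 20 = 7.50 × 10⁴.
454 nM / 7.50 × 10⁴ = 6.05 × 10⁻³ nM = 6.05 pM.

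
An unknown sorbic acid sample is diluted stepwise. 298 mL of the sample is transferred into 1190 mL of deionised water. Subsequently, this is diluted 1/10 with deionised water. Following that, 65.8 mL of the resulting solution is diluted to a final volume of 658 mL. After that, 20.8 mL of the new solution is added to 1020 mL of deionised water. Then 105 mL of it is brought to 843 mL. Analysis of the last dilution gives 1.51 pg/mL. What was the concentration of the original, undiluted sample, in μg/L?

Overall dilution factor = 4.993 × 10 × 10 × 50.04 × 8.029 = 2.01 × 10⁵.
Original = 1.51 pg/mL × 2.01 × 10⁵ = 3.03 × 10⁵ pg/mL = 303 μg/L.

303 μg/L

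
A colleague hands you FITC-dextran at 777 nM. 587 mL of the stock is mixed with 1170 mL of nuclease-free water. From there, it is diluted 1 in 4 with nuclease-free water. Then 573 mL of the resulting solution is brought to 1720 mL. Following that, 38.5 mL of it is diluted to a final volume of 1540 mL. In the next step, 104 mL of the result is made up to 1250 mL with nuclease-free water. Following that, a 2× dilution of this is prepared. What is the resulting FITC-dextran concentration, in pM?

Overall dilution factor = 2.993 × 4 × 3.002 × 40 × 12.02 × 2 = 3.46 × 10⁴.
777 nM / 3.46 × 10⁴ = 0.0225 nM = 22.5 pM.

22.5 pM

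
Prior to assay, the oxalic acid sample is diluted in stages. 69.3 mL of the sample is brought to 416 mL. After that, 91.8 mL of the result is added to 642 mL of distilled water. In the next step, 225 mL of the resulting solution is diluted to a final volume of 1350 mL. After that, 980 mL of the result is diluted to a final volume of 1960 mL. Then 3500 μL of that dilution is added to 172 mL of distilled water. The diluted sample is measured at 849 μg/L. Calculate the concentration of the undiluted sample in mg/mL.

24.5 mg/mL

Overall dilution factor = 6.003 × 7.993 × 6 × 2 × 50.14 = 2.89 × 10⁴.
Original = 849 μg/L × 2.89 × 10⁴ = 2.45 × 10⁷ μg/L = 24.5 mg/mL.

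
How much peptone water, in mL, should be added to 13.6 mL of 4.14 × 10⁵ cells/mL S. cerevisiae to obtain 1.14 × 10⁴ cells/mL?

480 mL

V₂ = C₁V₁/C₂ = 4.14 × 10⁵ × 13.6 / 1.14 × 10⁴ = 494 mL.
Diluent to add = V₂ − V₁ = 494 − 13.6 = 480 mL.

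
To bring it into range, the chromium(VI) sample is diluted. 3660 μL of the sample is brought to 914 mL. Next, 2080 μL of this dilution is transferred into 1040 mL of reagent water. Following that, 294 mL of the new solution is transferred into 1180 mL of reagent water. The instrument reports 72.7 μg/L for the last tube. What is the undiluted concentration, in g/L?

45.6 g/L

Overall dilution factor = 249.7 × 501 × 5.014 = 6.27 × 10⁵.
Original = 72.7 μg/L × 6.27 × 10⁵ = 4.56 × 10⁷ μg/L = 45.6 g/L.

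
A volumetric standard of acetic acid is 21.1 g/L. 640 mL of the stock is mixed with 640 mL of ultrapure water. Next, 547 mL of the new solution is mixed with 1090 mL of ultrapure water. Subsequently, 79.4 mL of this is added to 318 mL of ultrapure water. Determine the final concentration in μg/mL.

704 μg/mL

Overall dilution factor = 2 × 2.993 × 5.005 = 30.0.
21.1 g/L / 30.0 = 0.704 g/L = 704 μg/mL.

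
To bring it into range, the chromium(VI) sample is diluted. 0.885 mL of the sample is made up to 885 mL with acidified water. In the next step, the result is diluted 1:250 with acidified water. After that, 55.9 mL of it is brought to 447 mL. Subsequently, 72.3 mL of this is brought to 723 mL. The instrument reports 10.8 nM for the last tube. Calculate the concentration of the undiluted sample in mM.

216 mM

Overall dilution factor = 1000 × 250 × 7.996 × 10 = 2.00 × 10⁷.
Original = 10.8 nM × 2.00 × 10⁷ = 2.16 × 10⁸ nM = 216 mM.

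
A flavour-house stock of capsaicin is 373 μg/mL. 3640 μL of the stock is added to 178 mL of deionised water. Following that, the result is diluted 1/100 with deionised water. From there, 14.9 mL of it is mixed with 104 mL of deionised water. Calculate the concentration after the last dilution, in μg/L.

9.37 μg/L

Overall dilution factor = 49.90 × 100 × 7.980 = 3.98 × 10⁴.
373 μg/mL / 3.98 × 10⁴ = 9.37 × 10⁻³ μg/mL = 9.37 μg/L.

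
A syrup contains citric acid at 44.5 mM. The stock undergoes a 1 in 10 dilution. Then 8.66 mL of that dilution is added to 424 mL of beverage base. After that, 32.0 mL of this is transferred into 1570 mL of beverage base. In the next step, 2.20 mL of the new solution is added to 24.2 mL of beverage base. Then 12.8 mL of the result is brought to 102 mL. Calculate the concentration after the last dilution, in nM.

18.6 nM

Overall dilution factor = 10 × 49.96 × 50.06 × 12 × 7.969 = 2.39 × 10⁶.
44.5 mM / 2.39 × 10⁶ = 1.86 × 10⁻⁵ mM = 18.6 nM.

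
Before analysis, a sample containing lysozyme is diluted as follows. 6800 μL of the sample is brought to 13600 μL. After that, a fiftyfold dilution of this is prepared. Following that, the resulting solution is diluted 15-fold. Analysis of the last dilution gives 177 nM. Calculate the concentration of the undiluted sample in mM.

Overall dilution factor = 2 × 50 × 15 = 1500.
Original = 177 nM × 1500 = 2.65 × 10⁵ nM = 0.266 mM.

0.266 mM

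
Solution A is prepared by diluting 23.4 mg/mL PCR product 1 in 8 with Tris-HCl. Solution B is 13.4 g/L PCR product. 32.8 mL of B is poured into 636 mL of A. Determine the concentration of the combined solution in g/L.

3.44 g/L

C_A = 23.4 mg/mL / 8 = 2.92 mg/mL.
C_B = 13.4 g/L = 13.4 mg/mL.
C_mix = (C_A·V_A + C_B·V_B)/(V_A + V_B) = (2.92×636 + 13.4×32.8) / 668.8 = 3.44 mg/mL = 3.44 g/L.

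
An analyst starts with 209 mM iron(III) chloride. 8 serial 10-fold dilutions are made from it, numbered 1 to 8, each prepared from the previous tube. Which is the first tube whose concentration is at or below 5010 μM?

Tube n has concentration 209 mM / 10ⁿ.
Need 10ⁿ ≥ 209 mM / 5010 μM = 41.7, so n ≥ 1.62.
First such tube: n = 2.

tube 2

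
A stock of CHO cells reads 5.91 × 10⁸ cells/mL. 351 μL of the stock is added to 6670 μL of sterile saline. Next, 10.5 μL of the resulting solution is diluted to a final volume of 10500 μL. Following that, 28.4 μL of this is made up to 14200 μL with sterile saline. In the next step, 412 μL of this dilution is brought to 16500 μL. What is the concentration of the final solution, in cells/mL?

1.48 cells/mL

Overall dilution factor = 20.00 × 1000 × 500 × 40.05 = 4.01 × 10⁸.
5.91 × 10⁸ cells/mL / 4.01 × 10⁸ = 1.48 cells/mL.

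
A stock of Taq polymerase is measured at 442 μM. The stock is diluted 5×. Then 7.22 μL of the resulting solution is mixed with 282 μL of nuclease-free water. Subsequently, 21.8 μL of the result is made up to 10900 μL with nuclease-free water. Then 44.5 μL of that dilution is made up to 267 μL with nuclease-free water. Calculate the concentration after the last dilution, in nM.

0.736 nM

Overall dilution factor = 5 × 40.06 × 500 × 6 = 6.01 × 10⁵.
442 μM / 6.01 × 10⁵ = 7.36 × 10⁻⁴ μM = 0.736 nM.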